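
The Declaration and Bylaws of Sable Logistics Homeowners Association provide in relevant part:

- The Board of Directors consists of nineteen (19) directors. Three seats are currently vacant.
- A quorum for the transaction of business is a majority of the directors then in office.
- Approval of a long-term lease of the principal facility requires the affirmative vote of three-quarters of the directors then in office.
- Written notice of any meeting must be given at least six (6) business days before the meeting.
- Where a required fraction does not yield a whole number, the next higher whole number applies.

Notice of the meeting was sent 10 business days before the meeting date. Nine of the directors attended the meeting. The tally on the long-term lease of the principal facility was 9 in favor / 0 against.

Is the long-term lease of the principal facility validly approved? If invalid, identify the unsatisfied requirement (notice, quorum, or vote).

Invalid — vote requirement not satisfied.

Notice: 10 business days given; 6 required (10 ≥ 6). Satisfied.
Quorum: 9 present; quorum is 9. Satisfied.
Vote: the long-term lease of the principal facility requires three-fourths of the directors then in office (16). 3/4 of 16 = 12, so 12 affirmative votes are needed; 9 voted in favor. Not satisfied.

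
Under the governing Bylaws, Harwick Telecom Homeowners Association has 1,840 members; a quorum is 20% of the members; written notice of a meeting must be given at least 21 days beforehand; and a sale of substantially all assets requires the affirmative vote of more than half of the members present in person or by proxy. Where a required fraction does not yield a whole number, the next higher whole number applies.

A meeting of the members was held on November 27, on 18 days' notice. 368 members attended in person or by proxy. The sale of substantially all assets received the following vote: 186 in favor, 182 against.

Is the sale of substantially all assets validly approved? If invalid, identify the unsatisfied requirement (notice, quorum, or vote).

Notice: 18 days given; 21 required. Not satisfied.
Quorum: 20% of 1,840 = 368; 368 present. Satisfied.
Vote: requires a majority of those present (368); a majority of 368 is 185, so 185 needed; 186 in favor. Satisfied.

Invalid — notice requirement not satisfied.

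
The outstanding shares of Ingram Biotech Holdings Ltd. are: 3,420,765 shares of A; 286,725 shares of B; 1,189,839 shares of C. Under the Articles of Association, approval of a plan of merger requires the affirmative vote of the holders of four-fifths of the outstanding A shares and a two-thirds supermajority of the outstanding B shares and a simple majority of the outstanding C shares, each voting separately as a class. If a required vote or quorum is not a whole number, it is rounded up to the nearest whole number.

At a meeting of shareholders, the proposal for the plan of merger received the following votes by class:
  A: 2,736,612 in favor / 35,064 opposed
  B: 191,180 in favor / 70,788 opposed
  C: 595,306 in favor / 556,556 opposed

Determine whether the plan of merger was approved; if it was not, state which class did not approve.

A: 4/5 of 3420765 = 2736612; 2,736,612 required, 2,736,612 in favor — approved.
B: 2/3 of 286725 = 191150; 191,150 required, 191,180 in favor — approved.
C: a majority of 1189839 is 594920; 594,920 required, 595,306 in favor — approved.

Approved — every class gave the required vote.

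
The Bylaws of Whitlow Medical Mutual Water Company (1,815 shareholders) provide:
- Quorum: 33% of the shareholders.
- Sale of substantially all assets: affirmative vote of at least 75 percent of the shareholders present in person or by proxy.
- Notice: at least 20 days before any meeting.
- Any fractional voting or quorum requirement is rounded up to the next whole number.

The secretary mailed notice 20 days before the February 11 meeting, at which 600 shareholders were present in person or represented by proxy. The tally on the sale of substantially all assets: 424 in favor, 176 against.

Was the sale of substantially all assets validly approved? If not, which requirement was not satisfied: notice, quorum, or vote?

Invalid — vote requirement not satisfied.

Notice: 20 days given; 20 required. Satisfied.
Quorum: 33% of 1,815 = 598.95, rounded up to 599; 600 present. Satisfied.
Vote: requires three-fourths of those present (600); 3/4 of 600 = 450, so 450 needed; 424 in favor. Not satisfied.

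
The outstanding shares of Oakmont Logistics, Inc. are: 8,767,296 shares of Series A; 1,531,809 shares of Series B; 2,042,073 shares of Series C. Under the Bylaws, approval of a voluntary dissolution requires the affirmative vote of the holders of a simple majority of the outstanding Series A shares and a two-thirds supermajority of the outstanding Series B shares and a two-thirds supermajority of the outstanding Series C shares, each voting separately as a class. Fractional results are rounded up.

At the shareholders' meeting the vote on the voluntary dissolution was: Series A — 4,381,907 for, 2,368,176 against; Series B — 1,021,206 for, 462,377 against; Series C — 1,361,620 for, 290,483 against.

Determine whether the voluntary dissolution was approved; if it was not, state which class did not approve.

Not approved — the Series A shares did not give the required vote.

Series A: a majority of 8767296 is 4383649; 4,383,649 required, 4,381,907 in favor — not approved.
Series B: 2/3 of 1531809 = 1021206; 1,021,206 required, 1,021,206 in favor — approved.
Series C: 2/3 of 2042073 = 1361382; 1,361,382 required, 1,361,620 in favor — approved.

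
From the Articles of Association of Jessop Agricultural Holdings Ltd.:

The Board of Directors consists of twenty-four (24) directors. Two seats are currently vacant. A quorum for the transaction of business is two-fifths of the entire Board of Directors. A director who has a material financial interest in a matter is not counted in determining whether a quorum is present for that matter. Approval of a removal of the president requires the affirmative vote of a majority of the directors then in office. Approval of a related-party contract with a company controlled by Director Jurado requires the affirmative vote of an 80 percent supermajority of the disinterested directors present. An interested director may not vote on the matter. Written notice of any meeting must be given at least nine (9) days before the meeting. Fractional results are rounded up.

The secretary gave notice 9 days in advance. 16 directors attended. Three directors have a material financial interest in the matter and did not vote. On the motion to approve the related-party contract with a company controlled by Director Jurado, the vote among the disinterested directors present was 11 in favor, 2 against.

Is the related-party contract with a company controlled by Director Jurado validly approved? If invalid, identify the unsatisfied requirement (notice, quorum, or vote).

Notice: 9 days given; 9 required (9 ≥ 9). Satisfied.
Quorum: 16 present, but the 3 interested directors do not count, leaving 13. Quorum is 10. Satisfied.
Vote: the related-party contract with a company controlled by Director Jurado requires four-fifths of the disinterested directors present (16 − 3 = 13). 4/5 of 13 = 10.40, rounded up to 11, so 11 affirmative votes are needed; 11 voted in favor. Satisfied.

Valid — all requirements satisfied.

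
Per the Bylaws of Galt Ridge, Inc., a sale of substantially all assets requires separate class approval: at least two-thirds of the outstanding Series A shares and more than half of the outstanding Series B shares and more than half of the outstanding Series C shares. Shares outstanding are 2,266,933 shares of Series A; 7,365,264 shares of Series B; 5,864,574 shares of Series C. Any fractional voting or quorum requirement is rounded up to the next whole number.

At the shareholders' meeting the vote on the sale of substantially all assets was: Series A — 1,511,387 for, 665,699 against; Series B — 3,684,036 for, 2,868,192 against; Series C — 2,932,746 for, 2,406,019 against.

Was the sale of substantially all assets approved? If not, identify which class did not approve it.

Series A: 2/3 of 2266933 = 1511288.67, rounded up to 1511289; 1,511,289 required, 1,511,387 in favor — approved.
Series B: a majority of 7365264 is 3682633; 3,682,633 required, 3,684,036 in favor — approved.
Series C: a majority of 5864574 is 2932288; 2,932,288 required, 2,932,746 in favor — approved.

Approved — every class gave the required vote.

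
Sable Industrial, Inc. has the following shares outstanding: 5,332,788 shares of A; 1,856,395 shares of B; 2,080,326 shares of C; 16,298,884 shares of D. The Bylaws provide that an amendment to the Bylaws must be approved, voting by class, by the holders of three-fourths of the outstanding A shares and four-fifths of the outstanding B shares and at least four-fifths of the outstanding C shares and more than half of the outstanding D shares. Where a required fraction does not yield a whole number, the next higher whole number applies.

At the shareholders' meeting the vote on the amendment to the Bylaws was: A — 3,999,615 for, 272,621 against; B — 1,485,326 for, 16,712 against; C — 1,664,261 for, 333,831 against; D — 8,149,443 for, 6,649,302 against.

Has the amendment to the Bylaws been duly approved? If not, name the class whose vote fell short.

A: 3/4 of 5332788 = 3999591; 3,999,591 required, 3,999,615 in favor — approved.
B: 4/5 of 1856395 = 1485116; 1,485,116 required, 1,485,326 in favor — approved.
C: 4/5 of 2080326 = 1664260.80, rounded up to 1664261; 1,664,261 required, 1,664,261 in favor — approved.
D: a majority of 16298884 is 8149443; 8,149,443 required, 8,149,443 in favor — approved.

Approved — every class gave the required vote.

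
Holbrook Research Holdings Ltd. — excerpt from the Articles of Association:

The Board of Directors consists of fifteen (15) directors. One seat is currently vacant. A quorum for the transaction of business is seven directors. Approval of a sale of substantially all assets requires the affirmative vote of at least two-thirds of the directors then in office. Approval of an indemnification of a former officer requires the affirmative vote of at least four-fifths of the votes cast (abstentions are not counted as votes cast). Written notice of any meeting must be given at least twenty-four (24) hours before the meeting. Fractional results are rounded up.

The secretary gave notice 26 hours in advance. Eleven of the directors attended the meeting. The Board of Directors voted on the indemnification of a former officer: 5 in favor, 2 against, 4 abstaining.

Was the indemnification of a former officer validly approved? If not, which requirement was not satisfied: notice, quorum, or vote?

Invalid — vote requirement not satisfied.

Notice: 26 hours given; 24 required (26 ≥ 24). Satisfied.
Quorum: 11 present; quorum is 7. Satisfied.
Vote: the indemnification of a former officer requires four-fifths of the votes cast (11 present − 4 abstaining = 7). 4/5 of 7 = 5.60, rounded up to 6, so 6 affirmative votes are needed; 5 voted in favor. Not satisfied.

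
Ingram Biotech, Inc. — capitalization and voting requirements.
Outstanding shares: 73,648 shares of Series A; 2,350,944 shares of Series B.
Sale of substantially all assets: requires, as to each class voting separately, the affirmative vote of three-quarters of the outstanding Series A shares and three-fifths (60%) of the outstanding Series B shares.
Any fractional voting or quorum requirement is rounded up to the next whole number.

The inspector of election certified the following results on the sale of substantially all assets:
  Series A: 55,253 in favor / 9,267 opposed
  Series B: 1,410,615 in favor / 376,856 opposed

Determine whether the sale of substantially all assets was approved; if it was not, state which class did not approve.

Approved — every class gave the required vote.

Series A: 3/4 of 73648 = 55236; 55,236 required, 55,253 in favor — approved.
Series B: 3/5 of 2350944 = 1410566.40, rounded up to 1410567; 1,410,567 required, 1,410,615 in favor — approved.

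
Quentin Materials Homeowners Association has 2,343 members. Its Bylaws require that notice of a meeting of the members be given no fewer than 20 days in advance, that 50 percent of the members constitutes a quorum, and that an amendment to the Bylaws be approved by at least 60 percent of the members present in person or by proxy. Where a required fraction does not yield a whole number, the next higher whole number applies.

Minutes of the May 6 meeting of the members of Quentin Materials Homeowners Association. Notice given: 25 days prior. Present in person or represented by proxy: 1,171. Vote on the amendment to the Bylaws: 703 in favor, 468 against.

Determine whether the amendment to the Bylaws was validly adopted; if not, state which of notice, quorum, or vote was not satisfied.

Notice: 25 days given; 20 required. Satisfied.
Quorum: 50% of 2,343 = 1,171.50, rounded up to 1,172; 1,171 present. Not satisfied.
Vote: requires three-fifths of those present (1,171); 3/5 of 1171 = 702.60, rounded up to 703, so 703 needed; 703 in favor. Satisfied.

Invalid — quorum requirement not satisfied.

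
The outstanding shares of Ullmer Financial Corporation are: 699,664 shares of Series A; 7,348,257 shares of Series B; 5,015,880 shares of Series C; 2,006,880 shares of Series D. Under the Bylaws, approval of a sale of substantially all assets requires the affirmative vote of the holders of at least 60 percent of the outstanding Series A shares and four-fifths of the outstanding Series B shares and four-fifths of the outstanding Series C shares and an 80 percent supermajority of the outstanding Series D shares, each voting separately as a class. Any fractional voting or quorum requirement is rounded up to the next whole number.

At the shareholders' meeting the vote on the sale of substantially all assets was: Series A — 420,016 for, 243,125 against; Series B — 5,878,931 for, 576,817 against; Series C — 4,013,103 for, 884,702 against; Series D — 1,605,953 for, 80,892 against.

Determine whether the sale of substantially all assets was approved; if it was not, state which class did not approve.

Series A: 3/5 of 699664 = 419798.40, rounded up to 419799; 419,799 required, 420,016 in favor — approved.
Series B: 4/5 of 7348257 = 5878605.60, rounded up to 5878606; 5,878,606 required, 5,878,931 in favor — approved.
Series C: 4/5 of 5015880 = 4012704; 4,012,704 required, 4,013,103 in favor — approved.
Series D: 4/5 of 2006880 = 1605504; 1,605,504 required, 1,605,953 in favor — approved.

Approved — every class gave the required vote.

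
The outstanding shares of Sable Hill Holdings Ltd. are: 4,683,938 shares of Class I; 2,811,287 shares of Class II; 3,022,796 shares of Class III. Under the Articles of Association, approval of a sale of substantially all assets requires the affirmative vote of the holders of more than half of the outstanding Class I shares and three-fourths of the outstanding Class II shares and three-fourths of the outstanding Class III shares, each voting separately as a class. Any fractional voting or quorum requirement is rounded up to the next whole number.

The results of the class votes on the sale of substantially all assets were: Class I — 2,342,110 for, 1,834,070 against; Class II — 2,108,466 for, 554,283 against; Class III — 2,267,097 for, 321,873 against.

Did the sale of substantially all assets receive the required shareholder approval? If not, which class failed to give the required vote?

Approved — every class gave the required vote.

Class I: a majority of 4683938 is 2341970; 2,341,970 required, 2,342,110 in favor — approved.
Class II: 3/4 of 2811287 = 2108465.25, rounded up to 2108466; 2,108,466 required, 2,108,466 in favor — approved.
Class III: 3/4 of 3022796 = 2267097; 2,267,097 required, 2,267,097 in favor — approved.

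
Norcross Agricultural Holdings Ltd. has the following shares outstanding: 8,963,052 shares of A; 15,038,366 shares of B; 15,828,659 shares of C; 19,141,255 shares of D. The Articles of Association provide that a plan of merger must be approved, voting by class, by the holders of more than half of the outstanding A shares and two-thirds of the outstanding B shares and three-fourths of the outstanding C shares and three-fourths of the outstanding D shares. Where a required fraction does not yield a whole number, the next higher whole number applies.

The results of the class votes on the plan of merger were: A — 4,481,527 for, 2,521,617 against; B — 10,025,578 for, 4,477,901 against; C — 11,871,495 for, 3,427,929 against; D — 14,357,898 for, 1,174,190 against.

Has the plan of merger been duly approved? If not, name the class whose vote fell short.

A: a majority of 8963052 is 4481527; 4,481,527 required, 4,481,527 in favor — approved.
B: 2/3 of 15038366 = 10025577.33, rounded up to 10025578; 10,025,578 required, 10,025,578 in favor — approved.
C: 3/4 of 15828659 = 11871494.25, rounded up to 11871495; 11,871,495 required, 11,871,495 in favor — approved.
D: 3/4 of 19141255 = 14355941.25, rounded up to 14355942; 14,355,942 required, 14,357,898 in favor — approved.

Approved — every class gave the required vote.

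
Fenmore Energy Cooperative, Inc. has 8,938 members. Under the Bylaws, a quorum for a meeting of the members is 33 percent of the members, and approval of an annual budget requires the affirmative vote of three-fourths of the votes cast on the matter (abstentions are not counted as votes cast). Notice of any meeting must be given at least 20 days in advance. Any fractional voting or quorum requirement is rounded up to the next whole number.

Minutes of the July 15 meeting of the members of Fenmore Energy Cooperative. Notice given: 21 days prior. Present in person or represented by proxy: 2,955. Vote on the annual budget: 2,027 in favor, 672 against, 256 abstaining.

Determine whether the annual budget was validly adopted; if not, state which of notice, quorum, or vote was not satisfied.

Valid — all requirements satisfied.

Notice: 21 days given; 20 required. Satisfied.
Quorum: 33% of 8,938 = 2,949.54, rounded up to 2,950; 2,955 present. Satisfied.
Vote: requires three-fourths of the votes cast (2,955 − 256 abstaining = 2,699); 3/4 of 2699 = 2024.25, rounded up to 2025, so 2,025 needed; 2,027 in favor. Satisfied.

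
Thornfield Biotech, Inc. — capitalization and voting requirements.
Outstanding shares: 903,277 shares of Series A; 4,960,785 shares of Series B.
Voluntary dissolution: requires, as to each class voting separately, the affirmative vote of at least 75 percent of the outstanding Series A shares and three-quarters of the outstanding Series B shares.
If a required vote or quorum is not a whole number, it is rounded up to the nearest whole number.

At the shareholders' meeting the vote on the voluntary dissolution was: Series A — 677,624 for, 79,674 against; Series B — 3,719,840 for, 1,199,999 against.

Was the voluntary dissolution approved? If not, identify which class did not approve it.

Not approved — the Series B shares did not give the required vote.

Series A: 3/4 of 903277 = 677457.75, rounded up to 677458; 677,458 required, 677,624 in favor — approved.
Series B: 3/4 of 4960785 = 3720588.75, rounded up to 3720589; 3,720,589 required, 3,719,840 in favor — not approved.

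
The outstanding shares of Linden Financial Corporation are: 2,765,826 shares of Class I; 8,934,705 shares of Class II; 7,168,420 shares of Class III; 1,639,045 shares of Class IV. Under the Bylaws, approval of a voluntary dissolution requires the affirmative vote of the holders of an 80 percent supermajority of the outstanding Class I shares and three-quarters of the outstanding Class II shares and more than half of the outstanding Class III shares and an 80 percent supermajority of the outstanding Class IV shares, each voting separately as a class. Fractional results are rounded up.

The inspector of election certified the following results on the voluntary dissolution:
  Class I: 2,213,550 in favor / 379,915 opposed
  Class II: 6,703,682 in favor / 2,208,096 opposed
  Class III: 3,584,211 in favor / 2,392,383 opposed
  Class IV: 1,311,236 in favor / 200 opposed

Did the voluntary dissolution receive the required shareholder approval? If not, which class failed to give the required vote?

Class I: 4/5 of 2765826 = 2212660.80, rounded up to 2212661; 2,212,661 required, 2,213,550 in favor — approved.
Class II: 3/4 of 8934705 = 6701028.75, rounded up to 6701029; 6,701,029 required, 6,703,682 in favor — approved.
Class III: a majority of 7168420 is 3584211; 3,584,211 required, 3,584,211 in favor — approved.
Class IV: 4/5 of 1639045 = 1311236; 1,311,236 required, 1,311,236 in favor — approved.

Approved — every class gave the required vote.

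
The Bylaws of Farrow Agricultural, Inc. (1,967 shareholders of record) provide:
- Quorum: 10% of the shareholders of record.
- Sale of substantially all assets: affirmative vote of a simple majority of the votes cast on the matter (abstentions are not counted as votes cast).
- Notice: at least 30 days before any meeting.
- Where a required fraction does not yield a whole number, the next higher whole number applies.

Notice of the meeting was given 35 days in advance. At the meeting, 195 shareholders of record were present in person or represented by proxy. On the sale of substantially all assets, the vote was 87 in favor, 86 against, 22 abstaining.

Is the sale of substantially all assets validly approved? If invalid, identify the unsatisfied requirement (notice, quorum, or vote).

Notice: 35 days given; 30 required. Satisfied.
Quorum: 10% of 1,967 = 196.70, rounded up to 197; 195 present. Not satisfied.
Vote: requires a majority of the votes cast (195 − 22 abstaining = 173); a majority of 173 is 87, so 87 needed; 87 in favor. Satisfied.

Invalid — quorum requirement not satisfied.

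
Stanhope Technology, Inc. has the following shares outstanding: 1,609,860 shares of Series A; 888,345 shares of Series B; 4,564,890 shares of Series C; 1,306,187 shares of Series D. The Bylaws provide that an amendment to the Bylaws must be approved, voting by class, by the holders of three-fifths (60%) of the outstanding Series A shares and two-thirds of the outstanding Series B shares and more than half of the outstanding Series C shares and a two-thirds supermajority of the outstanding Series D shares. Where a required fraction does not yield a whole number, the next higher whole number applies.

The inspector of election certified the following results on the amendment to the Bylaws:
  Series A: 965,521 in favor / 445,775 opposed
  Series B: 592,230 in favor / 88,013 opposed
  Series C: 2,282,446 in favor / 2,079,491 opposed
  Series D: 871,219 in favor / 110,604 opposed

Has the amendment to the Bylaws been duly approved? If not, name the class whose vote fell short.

Series A: 3/5 of 1609860 = 965916; 965,916 required, 965,521 in favor — not approved.
Series B: 2/3 of 888345 = 592230; 592,230 required, 592,230 in favor — approved.
Series C: a majority of 4564890 is 2282446; 2,282,446 required, 2,282,446 in favor — approved.
Series D: 2/3 of 1306187 = 870791.33, rounded up to 870792; 870,792 required, 871,219 in favor — approved.

Not approved — the Series A shares did not give the required vote.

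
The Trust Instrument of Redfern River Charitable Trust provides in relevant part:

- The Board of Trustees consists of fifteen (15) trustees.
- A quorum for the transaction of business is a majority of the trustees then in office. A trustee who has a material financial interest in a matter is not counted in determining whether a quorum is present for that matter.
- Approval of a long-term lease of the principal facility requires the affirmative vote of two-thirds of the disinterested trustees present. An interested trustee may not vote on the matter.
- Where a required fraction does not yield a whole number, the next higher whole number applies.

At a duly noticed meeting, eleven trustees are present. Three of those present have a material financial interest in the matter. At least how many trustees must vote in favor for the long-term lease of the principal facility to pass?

6

The long-term lease of the principal facility requires two-thirds of the disinterested trustees present (11 − 3 = 8).
2/3 of 8 = 5.33, rounded up to 6.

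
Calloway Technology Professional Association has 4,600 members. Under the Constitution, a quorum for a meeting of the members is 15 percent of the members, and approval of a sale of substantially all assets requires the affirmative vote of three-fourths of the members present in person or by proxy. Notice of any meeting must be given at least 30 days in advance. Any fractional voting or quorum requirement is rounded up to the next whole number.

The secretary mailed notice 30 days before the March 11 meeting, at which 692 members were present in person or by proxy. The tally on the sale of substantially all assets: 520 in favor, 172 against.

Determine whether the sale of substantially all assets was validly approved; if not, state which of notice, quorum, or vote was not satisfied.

Valid — all requirements satisfied.

Notice: 30 days given; 30 required. Satisfied.
Quorum: 15% of 4,600 = 690; 692 present. Satisfied.
Vote: requires three-fourths of those present (692); 3/4 of 692 = 519, so 519 needed; 520 in favor. Satisfied.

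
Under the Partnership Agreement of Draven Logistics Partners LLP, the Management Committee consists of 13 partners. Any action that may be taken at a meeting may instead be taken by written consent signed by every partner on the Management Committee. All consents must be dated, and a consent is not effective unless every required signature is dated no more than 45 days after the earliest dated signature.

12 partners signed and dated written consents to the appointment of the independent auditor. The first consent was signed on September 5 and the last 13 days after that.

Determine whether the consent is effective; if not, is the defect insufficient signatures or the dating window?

Signatures required: every one of 13 — unanimous means all 13, so 13 needed; 12 signed. Insufficient.
Dating window: the latest signature is 13 days after the earliest; the limit is 45 days. Within the window.

Not effective — insufficient signatures.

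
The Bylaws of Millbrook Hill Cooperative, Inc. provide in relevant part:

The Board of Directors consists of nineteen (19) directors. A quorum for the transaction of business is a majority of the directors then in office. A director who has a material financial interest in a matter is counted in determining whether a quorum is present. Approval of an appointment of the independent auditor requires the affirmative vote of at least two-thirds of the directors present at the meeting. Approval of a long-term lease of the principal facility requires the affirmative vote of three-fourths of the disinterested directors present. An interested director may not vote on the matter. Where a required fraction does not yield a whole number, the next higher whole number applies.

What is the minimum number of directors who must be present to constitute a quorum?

A majority of 19 is 10.

10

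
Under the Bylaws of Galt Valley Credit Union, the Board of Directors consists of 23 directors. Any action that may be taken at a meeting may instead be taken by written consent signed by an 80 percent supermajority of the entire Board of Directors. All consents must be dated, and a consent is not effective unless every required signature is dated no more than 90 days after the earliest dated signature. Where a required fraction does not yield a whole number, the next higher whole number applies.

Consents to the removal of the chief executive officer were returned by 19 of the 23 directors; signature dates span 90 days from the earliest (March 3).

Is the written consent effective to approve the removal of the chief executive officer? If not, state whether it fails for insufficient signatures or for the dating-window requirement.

Effective — both the signature and dating-window requirements are satisfied.

Signatures required: an 80 percent supermajority of 23 — 4/5 of 23 = 18.40, rounded up to 19, so 19 needed; 19 signed. Sufficient.
Dating window: the latest signature is 90 days after the earliest; the limit is 90 days. Within the window.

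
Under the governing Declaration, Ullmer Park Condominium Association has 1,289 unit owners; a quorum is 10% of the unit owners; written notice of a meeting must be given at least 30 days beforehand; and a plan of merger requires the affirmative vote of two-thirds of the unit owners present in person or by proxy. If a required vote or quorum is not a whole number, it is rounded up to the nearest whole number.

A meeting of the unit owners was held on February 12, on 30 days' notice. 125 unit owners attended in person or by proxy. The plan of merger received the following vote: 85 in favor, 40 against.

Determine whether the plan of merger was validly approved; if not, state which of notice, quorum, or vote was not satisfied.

Notice: 30 days given; 30 required. Satisfied.
Quorum: 10% of 1,289 = 128.90, rounded up to 129; 125 present. Not satisfied.
Vote: requires two-thirds of those present (125); 2/3 of 125 = 83.33, rounded up to 84, so 84 needed; 85 in favor. Satisfied.

Invalid — quorum requirement not satisfied.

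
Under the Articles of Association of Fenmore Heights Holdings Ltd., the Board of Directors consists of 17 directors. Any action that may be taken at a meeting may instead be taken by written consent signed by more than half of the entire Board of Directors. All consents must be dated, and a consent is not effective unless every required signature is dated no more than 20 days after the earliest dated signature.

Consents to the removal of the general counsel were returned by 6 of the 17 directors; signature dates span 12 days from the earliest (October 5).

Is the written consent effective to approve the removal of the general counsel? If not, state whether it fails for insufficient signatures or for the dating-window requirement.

Signatures required: more than half of 17 — a majority of 17 is 9, so 9 needed; 6 signed. Insufficient.
Dating window: the latest signature is 12 days after the earliest; the limit is 20 days. Within the window.

Not effective — insufficient signatures.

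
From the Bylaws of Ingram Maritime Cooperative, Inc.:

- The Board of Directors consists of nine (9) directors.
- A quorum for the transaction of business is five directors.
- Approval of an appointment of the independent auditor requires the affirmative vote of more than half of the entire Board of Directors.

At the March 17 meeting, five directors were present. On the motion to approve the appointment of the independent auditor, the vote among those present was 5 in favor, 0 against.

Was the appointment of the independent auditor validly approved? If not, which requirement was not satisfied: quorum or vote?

Quorum: 5 present; quorum is 5. Satisfied.
Vote: the appointment of the independent auditor requires a majority of the entire Board of Directors (9). A majority of 9 is 5, so 5 affirmative votes are needed; 5 voted in favor. Satisfied.

Valid — all requirements satisfied.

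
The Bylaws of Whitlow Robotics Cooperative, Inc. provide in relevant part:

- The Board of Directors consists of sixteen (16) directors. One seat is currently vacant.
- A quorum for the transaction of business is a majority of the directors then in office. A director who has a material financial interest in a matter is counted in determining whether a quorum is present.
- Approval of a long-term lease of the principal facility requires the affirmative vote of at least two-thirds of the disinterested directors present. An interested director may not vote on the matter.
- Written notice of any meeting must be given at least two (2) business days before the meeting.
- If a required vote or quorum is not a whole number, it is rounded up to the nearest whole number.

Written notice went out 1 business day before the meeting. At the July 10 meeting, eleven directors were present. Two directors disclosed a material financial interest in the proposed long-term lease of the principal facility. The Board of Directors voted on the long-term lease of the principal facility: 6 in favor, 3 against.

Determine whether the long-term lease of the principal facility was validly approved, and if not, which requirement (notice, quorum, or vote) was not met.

Notice: 1 business day given; 2 required (1 < 2). Not satisfied.
Quorum: 11 present (interested directors count toward quorum); quorum is 8. Satisfied.
Vote: the long-term lease of the principal facility requires two-thirds of the disinterested directors present (11 − 2 = 9). 2/3 of 9 = 6, so 6 affirmative votes are needed; 6 voted in favor. Satisfied.

Invalid — notice requirement not satisfied.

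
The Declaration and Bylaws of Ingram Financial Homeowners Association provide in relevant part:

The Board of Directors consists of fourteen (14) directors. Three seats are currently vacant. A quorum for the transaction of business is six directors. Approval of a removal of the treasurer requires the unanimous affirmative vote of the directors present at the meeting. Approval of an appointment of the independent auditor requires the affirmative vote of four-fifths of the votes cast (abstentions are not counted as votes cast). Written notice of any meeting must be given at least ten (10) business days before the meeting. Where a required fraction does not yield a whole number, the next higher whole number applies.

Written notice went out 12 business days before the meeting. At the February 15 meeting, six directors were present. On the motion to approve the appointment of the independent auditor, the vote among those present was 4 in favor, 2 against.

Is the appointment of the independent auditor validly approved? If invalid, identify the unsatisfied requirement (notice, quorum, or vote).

Invalid — vote requirement not satisfied.

Notice: 12 business days given; 10 required (12 ≥ 10). Satisfied.
Quorum: 6 present; quorum is 6. Satisfied.
Vote: the appointment of the independent auditor requires four-fifths of the votes cast (6). 4/5 of 6 = 4.80, rounded up to 5, so 5 affirmative votes are needed; 4 voted in favor. Not satisfied.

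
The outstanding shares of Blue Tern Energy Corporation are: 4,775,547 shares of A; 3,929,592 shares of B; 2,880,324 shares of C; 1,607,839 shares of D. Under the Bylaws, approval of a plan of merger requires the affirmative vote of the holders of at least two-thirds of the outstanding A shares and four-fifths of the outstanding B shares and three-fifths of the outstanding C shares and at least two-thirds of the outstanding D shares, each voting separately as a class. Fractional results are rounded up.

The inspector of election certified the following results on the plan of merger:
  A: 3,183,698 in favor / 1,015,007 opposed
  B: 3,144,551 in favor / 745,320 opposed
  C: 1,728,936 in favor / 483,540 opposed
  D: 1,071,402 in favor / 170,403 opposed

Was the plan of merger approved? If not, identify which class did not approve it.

A: 2/3 of 4775547 = 3183698; 3,183,698 required, 3,183,698 in favor — approved.
B: 4/5 of 3929592 = 3143673.60, rounded up to 3143674; 3,143,674 required, 3,144,551 in favor — approved.
C: 3/5 of 2880324 = 1728194.40, rounded up to 1728195; 1,728,195 required, 1,728,936 in favor — approved.
D: 2/3 of 1607839 = 1071892.67, rounded up to 1071893; 1,071,893 required, 1,071,402 in favor — not approved.

Not approved — the D shares did not give the required vote.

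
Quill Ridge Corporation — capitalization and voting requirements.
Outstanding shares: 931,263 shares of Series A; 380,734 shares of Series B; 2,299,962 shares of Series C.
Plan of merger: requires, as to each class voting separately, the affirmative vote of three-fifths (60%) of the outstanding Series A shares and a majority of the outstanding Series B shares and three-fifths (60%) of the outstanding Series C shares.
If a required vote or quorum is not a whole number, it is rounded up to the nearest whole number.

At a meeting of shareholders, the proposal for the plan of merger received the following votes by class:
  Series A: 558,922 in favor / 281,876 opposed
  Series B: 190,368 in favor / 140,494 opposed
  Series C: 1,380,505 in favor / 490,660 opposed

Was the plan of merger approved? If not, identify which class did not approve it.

Series A: 3/5 of 931263 = 558757.80, rounded up to 558758; 558,758 required, 558,922 in favor — approved.
Series B: a majority of 380734 is 190368; 190,368 required, 190,368 in favor — approved.
Series C: 3/5 of 2299962 = 1379977.20, rounded up to 1379978; 1,379,978 required, 1,380,505 in favor — approved.

Approved — every class gave the required vote.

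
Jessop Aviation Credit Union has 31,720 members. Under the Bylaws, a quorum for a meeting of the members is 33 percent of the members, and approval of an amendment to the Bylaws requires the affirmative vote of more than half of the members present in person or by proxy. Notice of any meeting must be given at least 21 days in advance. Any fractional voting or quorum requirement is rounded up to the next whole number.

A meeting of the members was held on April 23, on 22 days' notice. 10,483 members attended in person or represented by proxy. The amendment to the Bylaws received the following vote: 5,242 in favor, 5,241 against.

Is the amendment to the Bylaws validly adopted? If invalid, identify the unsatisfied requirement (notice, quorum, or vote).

Notice: 22 days given; 21 required. Satisfied.
Quorum: 33% of 31,720 = 10,467.60, rounded up to 10,468; 10,483 present. Satisfied.
Vote: requires a majority of those present (10,483); a majority of 10483 is 5242, so 5,242 needed; 5,242 in favor. Satisfied.

Valid — all requirements satisfied.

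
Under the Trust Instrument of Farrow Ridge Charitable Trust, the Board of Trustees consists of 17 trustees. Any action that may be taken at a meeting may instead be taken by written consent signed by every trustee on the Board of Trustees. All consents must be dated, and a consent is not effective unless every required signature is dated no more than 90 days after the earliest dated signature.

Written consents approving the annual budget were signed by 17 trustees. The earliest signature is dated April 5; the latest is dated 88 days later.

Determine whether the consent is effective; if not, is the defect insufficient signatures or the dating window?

Effective — both the signature and dating-window requirements are satisfied.

Signatures required: all of 17 — unanimous means all 17, so 17 needed; 17 signed. Sufficient.
Dating window: the latest signature is 88 days after the earliest; the limit is 90 days. Within the window.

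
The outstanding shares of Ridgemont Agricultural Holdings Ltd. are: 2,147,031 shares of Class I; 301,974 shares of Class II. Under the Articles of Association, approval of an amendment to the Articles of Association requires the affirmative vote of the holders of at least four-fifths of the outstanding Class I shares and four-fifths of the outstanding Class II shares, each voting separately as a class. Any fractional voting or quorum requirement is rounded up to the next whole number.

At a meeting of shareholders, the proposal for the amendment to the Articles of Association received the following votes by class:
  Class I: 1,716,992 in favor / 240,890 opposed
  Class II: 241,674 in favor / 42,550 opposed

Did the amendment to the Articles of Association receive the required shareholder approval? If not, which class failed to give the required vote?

Class I: 4/5 of 2147031 = 1717624.80, rounded up to 1717625; 1,717,625 required, 1,716,992 in favor — not approved.
Class II: 4/5 of 301974 = 241579.20, rounded up to 241580; 241,580 required, 241,674 in favor — approved.

Not approved — the Class I shares did not give the required vote.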